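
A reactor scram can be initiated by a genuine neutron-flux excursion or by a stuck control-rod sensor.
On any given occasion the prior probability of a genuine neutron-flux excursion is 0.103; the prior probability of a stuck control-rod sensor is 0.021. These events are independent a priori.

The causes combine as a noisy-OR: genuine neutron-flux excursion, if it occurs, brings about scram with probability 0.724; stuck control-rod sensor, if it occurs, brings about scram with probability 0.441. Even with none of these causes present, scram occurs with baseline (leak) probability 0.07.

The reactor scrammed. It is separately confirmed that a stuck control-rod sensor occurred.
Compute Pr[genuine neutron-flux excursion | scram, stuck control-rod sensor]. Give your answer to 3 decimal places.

Under noisy-OR, P(scram | causes) = 1 − (1−0.07)·∏(1−qᵢ) over the active causes.
Enumerate both values of genuine neutron-flux excursion and weight by the priors:
  P(scram | stuck control-rod sensor) = 0.48013*0.897 + 0.856516*0.103
        = 0.430677 + 0.088221 = 0.518898
Keeping only the genuine neutron-flux excursion-present terms gives 0.088221, so
  P(genuine neutron-flux excursion | scram, stuck control-rod sensor) = 0.088221 / 0.518898 ≈ 0.170

Pr[genuine neutron-flux excursion | scram, stuck control-rod sensor] ≈ 0.170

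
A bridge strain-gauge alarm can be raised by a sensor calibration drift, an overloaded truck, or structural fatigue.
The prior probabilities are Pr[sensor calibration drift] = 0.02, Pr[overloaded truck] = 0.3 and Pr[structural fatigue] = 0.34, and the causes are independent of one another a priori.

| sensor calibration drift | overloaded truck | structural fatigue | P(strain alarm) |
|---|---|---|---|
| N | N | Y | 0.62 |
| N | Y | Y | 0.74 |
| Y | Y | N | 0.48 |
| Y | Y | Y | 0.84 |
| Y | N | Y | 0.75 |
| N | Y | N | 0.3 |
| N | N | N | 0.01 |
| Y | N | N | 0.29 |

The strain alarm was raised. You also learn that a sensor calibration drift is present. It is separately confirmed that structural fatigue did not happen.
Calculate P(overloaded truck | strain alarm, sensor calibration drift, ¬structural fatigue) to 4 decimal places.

P(overloaded truck | strain alarm, sensor calibration drift, ¬structural fatigue) ≈ 0.4150

P(strain alarm | sensor calibration drift, ¬structural fatigue) = 0.29*0.7 + 0.48*0.3 = 0.203000 + 0.144000 = 0.347000
The overloaded truck-present share is 0.48*0.3 = 0.144000.
P(overloaded truck | strain alarm, sensor calibration drift, ¬structural fatigue) = 0.144000 / 0.347000 ≈ 0.4150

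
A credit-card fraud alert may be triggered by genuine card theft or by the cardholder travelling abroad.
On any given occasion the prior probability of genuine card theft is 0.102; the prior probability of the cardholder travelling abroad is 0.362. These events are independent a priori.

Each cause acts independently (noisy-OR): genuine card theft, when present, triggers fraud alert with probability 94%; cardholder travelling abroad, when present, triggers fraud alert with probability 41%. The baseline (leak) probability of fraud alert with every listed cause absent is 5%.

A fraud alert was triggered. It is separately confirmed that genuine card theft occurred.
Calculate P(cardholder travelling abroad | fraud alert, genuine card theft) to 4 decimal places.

P(cardholder travelling abroad | fraud alert, genuine card theft) ≈ 0.3677

Under noisy-OR, P(fraud alert | causes) = 1 − (1−0.05)·∏(1−qᵢ) over the active causes.
For the numerator, keep only cardholder travelling abroad=true terms: 0.96637×0.362 = 0.349826
Denominator P(fraud alert | genuine card theft): 0.943×0.638 + 0.96637×0.362 = 0.951460
P(cardholder travelling abroad | fraud alert, genuine card theft) = 0.349826/0.951460 ≈ 0.3677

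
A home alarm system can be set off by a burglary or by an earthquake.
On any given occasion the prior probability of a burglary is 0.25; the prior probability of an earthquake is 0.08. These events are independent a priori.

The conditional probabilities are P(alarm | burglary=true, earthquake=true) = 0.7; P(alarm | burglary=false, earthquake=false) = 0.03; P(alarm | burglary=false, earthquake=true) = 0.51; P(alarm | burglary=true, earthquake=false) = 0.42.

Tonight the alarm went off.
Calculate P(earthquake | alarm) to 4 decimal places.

P(earthquake | alarm) ≈ 0.2755

Sum P(alarm|·) weighted by the priors over the 4 (burglary, earthquake) configurations:
  P(alarm) = 0.03*0.75*0.92 + 0.51*0.75*0.08 + 0.42*0.25*0.92 + 0.7*0.25*0.08
        = 0.020700 + 0.030600 + 0.096600 + 0.014000 = 0.161900
The terms with earthquake present sum to 0.044600, so
  P(earthquake | alarm) = 0.044600 / 0.161900 ≈ 0.2755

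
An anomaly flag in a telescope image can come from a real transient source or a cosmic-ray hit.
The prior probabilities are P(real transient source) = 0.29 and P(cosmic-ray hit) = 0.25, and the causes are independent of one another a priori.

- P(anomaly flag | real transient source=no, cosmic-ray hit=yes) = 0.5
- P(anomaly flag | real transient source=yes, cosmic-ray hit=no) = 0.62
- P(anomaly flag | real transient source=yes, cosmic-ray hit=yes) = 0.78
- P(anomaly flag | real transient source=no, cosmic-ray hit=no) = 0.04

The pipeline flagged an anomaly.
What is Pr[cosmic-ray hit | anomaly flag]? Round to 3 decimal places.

Pr[cosmic-ray hit | anomaly flag] ≈ 0.482

By total probability over the 4 (real transient source, cosmic-ray hit) configurations:
  P(anomaly flag) = 0.04·0.71·0.75 + 0.5·0.71·0.25 + 0.62·0.29·0.75 + 0.78·0.29·0.25
        = 0.021300 + 0.088750 + 0.134850 + 0.056550 = 0.301450
The terms with cosmic-ray hit present sum to 0.145300, so
  P(cosmic-ray hit | anomaly flag) = 0.145300 / 0.301450 ≈ 0.482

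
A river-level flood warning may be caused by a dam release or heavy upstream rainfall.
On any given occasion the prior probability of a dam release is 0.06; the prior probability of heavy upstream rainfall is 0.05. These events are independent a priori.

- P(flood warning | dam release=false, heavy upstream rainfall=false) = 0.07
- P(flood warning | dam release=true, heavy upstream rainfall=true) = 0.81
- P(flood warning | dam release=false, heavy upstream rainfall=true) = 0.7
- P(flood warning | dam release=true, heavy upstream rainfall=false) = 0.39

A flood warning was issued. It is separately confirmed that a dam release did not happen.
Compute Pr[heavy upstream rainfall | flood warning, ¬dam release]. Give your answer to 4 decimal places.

By total probability over both values of heavy upstream rainfall:
  P(flood warning | ¬dam release) = 0.07×0.95 + 0.7×0.05
        = 0.066500 + 0.035000 = 0.101500
Keeping only the heavy upstream rainfall-present terms gives 0.035000, so
  P(heavy upstream rainfall | flood warning, ¬dam release) = 0.035000 / 0.101500 ≈ 0.3448

Pr[heavy upstream rainfall | flood warning, ¬dam release] ≈ 0.3448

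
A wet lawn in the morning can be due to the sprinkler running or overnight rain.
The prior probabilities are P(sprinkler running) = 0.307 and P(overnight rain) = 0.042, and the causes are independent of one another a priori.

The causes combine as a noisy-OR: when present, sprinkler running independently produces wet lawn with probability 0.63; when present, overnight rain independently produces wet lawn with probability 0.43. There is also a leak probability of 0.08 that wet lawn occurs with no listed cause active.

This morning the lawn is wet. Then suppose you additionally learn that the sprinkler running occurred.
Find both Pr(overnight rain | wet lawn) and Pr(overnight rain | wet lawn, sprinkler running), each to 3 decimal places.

Pr(overnight rain | wet lawn) ≈ 0.089; Pr(overnight rain | wet lawn, sprinkler running) ≈ 0.051

Under noisy-OR, P(wet lawn | causes) = 1 − (1−0.08)·∏(1−qᵢ) over the active causes.
Enumerate the 4 (sprinkler running, overnight rain) configurations and weight by the priors:
  P(wet lawn) = 0.08·0.693·0.958 + 0.4756·0.693·0.042 + 0.6596·0.307·0.958 + 0.805972·0.307·0.042
        = 0.053112 + 0.013843 + 0.193992 + 0.010392 = 0.271339
Configurations with overnight rain contribute 0.024235, so
  P(overnight rain | wet lawn) = 0.024235 / 0.271339 ≈ 0.089

Now also conditioning on sprinkler running=true:
Weight on overnight rain=true, given the evidence: 0.805972*0.042 = 0.033851
The normalizing constant is 0.6596*0.958 + 0.805972*0.042 = 0.665748
Posterior = 0.033851 / 0.665748 ≈ 0.051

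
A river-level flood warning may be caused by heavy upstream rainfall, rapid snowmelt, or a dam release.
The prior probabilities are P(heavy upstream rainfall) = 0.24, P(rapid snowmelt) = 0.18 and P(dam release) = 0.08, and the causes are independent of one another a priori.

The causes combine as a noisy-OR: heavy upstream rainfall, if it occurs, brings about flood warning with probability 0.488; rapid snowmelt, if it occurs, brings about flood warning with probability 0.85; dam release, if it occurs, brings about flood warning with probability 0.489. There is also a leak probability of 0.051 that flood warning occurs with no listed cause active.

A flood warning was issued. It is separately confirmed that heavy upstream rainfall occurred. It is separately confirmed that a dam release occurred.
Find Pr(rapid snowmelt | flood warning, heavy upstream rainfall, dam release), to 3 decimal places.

Pr(rapid snowmelt | flood warning, heavy upstream rainfall, dam release) ≈ 0.219

Under noisy-OR, P(flood warning | causes) = 1 − (1−0.051)·∏(1−qᵢ) over the active causes.
P(flood warning | heavy upstream rainfall, dam release) = 0.751711·0.82 + 0.962757·0.18 = 0.616403 + 0.173296 = 0.789699
Restricting to configurations with rapid snowmelt present: 0.962757·0.18 = 0.173296.
P(rapid snowmelt | flood warning, heavy upstream rainfall, dam release) = 0.173296 / 0.789699 ≈ 0.219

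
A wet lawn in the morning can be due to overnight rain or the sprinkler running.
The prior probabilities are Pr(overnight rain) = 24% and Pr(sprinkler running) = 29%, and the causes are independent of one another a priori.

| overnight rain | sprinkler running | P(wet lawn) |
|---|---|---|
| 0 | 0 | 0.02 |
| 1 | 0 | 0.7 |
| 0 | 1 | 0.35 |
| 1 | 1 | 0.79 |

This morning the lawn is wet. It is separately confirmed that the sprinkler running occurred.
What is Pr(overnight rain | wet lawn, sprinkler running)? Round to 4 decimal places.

Pr(overnight rain | wet lawn, sprinkler running) ≈ 0.4162

Weight on overnight rain=true, given the evidence: 0.79×0.24 = 0.189600
Denominator P(wet lawn | sprinkler running): 0.35×0.76 + 0.79×0.24 = 0.455600
P(overnight rain | wet lawn, sprinkler running) = 0.189600/0.455600 ≈ 0.4162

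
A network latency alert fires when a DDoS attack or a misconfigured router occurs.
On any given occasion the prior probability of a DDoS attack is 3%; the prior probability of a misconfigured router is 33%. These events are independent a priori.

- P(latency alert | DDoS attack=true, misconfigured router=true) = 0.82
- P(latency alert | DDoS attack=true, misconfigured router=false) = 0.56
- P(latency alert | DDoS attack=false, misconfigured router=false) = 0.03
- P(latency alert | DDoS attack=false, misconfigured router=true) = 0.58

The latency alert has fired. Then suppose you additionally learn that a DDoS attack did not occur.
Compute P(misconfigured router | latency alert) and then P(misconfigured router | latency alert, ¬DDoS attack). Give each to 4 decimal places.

Sum P(latency alert|·) weighted by the priors over the 4 (DDoS attack, misconfigured router) configurations:
  P(latency alert) = 0.03·0.97·0.67 + 0.58·0.97·0.33 + 0.56·0.03·0.67 + 0.82·0.03·0.33
        = 0.019497 + 0.185658 + 0.011256 + 0.008118 = 0.224529
Configurations with misconfigured router contribute 0.193776, so
  P(misconfigured router | latency alert) = 0.193776 / 0.224529 ≈ 0.8630

Now condition on the additional information:
By total probability over both values of misconfigured router:
  P(latency alert | ¬DDoS attack) = 0.03·0.67 + 0.58·0.33
        = 0.020100 + 0.191400 = 0.211500
Configurations with misconfigured router contribute 0.191400, so
  P(misconfigured router | latency alert, ¬DDoS attack) = 0.191400 / 0.211500 ≈ 0.9050

P(misconfigured router | latency alert) ≈ 0.8630; P(misconfigured router | latency alert, ¬DDoS attack) ≈ 0.9050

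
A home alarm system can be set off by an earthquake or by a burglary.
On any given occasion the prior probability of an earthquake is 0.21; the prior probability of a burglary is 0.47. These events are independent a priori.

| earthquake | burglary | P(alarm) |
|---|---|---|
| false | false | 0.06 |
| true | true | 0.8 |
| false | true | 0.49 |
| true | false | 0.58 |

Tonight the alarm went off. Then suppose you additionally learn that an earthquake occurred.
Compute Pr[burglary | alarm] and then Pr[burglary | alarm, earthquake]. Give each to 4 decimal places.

Pr[burglary | alarm] ≈ 0.7442; Pr[burglary | alarm, earthquake] ≈ 0.5502

P(alarm) = 0.06*0.79*0.53 + 0.49*0.79*0.47 + 0.58*0.21*0.53 + 0.8*0.21*0.47 = 0.025122 + 0.181937 + 0.064554 + 0.078960 = 0.350573
Of this, 0.260897 comes from 0.181937 + 0.078960 (the burglary=true cases).
Hence the posterior is 0.260897/0.350573 ≈ 0.7442.

Now also conditioning on earthquake=true:
P(alarm | earthquake) = 0.58*0.53 + 0.8*0.47 = 0.307400 + 0.376000 = 0.683400
The burglary-present share is 0.8*0.47 = 0.376000.
P(burglary | alarm, earthquake) = 0.376000 / 0.683400 ≈ 0.5502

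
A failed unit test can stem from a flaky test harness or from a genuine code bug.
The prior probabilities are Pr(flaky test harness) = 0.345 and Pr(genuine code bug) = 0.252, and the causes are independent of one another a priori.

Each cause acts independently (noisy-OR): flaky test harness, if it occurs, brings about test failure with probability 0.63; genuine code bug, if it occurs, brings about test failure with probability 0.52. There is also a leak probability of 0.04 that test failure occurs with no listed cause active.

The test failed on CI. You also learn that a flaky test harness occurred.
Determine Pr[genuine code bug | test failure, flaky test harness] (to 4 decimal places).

Pr[genuine code bug | test failure, flaky test harness] ≈ 0.3024

Under noisy-OR, P(test failure | causes) = 1 − (1−0.04)·∏(1−qᵢ) over the active causes.
P(test failure | flaky test harness) = 0.6448·0.748 + 0.829504·0.252 = 0.482310 + 0.209035 = 0.691345
Restricting to configurations with genuine code bug present: 0.829504·0.252 = 0.209035.
So P(genuine code bug | test failure, flaky test harness) = 0.209035/0.691345 ≈ 0.3024.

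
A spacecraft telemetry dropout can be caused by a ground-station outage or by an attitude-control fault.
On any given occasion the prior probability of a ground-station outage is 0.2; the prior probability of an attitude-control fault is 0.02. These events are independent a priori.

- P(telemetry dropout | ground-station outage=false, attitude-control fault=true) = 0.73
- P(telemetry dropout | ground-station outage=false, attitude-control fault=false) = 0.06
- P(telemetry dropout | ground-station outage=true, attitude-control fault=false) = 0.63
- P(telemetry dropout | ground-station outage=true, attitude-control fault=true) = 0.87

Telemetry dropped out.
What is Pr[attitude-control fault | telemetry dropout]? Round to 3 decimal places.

Numerator (weight on configurations with attitude-control fault): 0.011680 + 0.003480 = 0.015160
Normalizer over all consistent configurations: 0.06·0.8·0.98 + 0.73·0.8·0.02 + 0.63·0.2·0.98 + 0.87·0.2·0.02 = 0.185680
P(attitude-control fault | telemetry dropout) = 0.015160/0.185680 ≈ 0.082

Pr[attitude-control fault | telemetry dropout] ≈ 0.082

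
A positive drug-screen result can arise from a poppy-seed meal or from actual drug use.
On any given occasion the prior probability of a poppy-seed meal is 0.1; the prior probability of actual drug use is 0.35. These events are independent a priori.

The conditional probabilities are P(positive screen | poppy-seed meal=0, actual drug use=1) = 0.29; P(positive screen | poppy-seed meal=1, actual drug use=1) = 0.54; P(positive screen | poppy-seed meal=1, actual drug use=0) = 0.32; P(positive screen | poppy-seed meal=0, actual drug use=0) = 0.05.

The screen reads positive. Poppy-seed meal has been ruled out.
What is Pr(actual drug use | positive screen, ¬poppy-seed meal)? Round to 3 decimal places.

Pr(actual drug use | positive screen, ¬poppy-seed meal) ≈ 0.757

For the numerator, keep only actual drug use=true terms: 0.29*0.35 = 0.101500
Denominator P(positive screen | ¬poppy-seed meal): 0.05*0.65 + 0.29*0.35 = 0.134000
Posterior = 0.101500 / 0.134000 ≈ 0.757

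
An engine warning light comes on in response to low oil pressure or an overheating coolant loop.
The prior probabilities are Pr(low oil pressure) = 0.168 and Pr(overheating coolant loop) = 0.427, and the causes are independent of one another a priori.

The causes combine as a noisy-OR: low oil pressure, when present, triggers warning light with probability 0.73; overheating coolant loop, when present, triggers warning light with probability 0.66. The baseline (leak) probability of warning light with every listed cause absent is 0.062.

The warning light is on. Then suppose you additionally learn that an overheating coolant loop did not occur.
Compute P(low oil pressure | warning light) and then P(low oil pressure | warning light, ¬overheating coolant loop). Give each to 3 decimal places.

Under noisy-OR, P(warning light | causes) = 1 − (1−0.062)·∏(1−qᵢ) over the active causes.
P(warning light) = 0.062×0.832×0.573 + 0.68108×0.832×0.427 + 0.74674×0.168×0.573 + 0.913892×0.168×0.427 = 0.029558 + 0.241963 + 0.071884 + 0.065559 = 0.408964
Restricting to configurations with low oil pressure present: 0.071884 + 0.065559 = 0.137443.
So P(low oil pressure | warning light) = 0.137443/0.408964 ≈ 0.336.

Now condition on the additional information:
P(warning light | ¬overheating coolant loop) = 0.062*0.832 + 0.74674*0.168 = 0.051584 + 0.125452 = 0.177036
Restricting to configurations with low oil pressure present: 0.74674*0.168 = 0.125452.
So P(low oil pressure | warning light, ¬overheating coolant loop) = 0.125452/0.177036 ≈ 0.709.
Ruling out overheating coolant loop raises the posterior on low oil pressure — the flip side of explaining away.

P(low oil pressure | warning light) ≈ 0.336; P(low oil pressure | warning light, ¬overheating coolant loop) ≈ 0.709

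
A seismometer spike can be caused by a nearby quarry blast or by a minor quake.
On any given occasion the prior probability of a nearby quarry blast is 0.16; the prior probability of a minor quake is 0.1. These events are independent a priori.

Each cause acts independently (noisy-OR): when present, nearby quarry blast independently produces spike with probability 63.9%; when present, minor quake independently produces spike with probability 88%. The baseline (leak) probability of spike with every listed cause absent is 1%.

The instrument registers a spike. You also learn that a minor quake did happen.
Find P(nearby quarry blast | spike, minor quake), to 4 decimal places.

P(nearby quarry blast | spike, minor quake) ≈ 0.1714

Under noisy-OR, P(spike | causes) = 1 − (1−0.01)·∏(1−qᵢ) over the active causes.
P(spike | minor quake) = 0.8812*0.84 + 0.957113*0.16 = 0.740208 + 0.153138 = 0.893346
The nearby quarry blast-present share is 0.957113*0.16 = 0.153138.
Hence the posterior is 0.153138/0.893346 ≈ 0.1714.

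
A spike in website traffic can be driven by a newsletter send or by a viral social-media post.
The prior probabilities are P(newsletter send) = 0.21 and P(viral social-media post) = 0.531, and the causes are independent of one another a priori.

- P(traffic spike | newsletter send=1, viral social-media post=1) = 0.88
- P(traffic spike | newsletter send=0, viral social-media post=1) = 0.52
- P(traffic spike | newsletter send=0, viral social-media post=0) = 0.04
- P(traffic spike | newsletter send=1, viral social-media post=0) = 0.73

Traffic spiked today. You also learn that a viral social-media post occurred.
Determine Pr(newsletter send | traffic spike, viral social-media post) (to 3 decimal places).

For the numerator, keep only newsletter send=true terms: 0.88×0.21 = 0.184800
Normalizer over all consistent configurations: 0.52×0.79 + 0.88×0.21 = 0.595600
P(newsletter send | traffic spike, viral social-media post) = 0.184800/0.595600 ≈ 0.310

Pr(newsletter send | traffic spike, viral social-media post) ≈ 0.310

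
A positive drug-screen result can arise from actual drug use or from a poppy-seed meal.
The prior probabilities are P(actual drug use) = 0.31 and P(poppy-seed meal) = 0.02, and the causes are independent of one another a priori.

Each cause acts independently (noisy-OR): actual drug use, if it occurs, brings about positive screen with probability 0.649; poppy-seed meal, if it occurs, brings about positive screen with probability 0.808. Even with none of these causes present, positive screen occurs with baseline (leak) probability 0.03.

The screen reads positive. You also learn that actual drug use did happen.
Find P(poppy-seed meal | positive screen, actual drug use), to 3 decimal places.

P(poppy-seed meal | positive screen, actual drug use) ≈ 0.028

Under noisy-OR, P(positive screen | causes) = 1 − (1−0.03)·∏(1−qᵢ) over the active causes.
For the numerator, keep only poppy-seed meal=true terms: 0.93463·0.02 = 0.018693
The normalizing constant is 0.65953·0.98 + 0.93463·0.02 = 0.665032
Posterior = 0.018693 / 0.665032 ≈ 0.028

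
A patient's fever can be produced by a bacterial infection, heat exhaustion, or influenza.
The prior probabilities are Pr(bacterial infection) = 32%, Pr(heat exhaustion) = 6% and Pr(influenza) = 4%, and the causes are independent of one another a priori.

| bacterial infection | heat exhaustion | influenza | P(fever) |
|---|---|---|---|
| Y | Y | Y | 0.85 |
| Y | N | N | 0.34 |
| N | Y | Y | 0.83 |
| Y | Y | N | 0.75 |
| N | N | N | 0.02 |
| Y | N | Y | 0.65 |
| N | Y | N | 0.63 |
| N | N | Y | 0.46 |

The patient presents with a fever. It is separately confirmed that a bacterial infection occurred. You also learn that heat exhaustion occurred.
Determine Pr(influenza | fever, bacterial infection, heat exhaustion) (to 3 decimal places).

Pr(influenza | fever, bacterial infection, heat exhaustion) ≈ 0.045

P(fever | bacterial infection, heat exhaustion) = 0.75*0.96 + 0.85*0.04 = 0.720000 + 0.034000 = 0.754000
Restricting to configurations with influenza present: 0.85*0.04 = 0.034000.
P(influenza | fever, bacterial infection, heat exhaustion) = 0.034000 / 0.754000 ≈ 0.045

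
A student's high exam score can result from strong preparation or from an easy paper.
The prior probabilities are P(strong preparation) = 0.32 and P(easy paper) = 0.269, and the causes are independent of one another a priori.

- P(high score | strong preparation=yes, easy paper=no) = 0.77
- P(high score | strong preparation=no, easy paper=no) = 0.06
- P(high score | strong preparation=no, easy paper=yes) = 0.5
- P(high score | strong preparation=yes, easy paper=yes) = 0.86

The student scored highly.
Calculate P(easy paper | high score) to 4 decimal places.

P(easy paper | high score) ≈ 0.4408

By total probability over the 4 (strong preparation, easy paper) configurations:
  P(high score) = 0.06·0.68·0.731 + 0.5·0.68·0.269 + 0.77·0.32·0.731 + 0.86·0.32·0.269
        = 0.029825 + 0.091460 + 0.180118 + 0.074029 = 0.375432
Configurations with easy paper contribute 0.165489, so
  P(easy paper | high score) = 0.165489 / 0.375432 ≈ 0.4408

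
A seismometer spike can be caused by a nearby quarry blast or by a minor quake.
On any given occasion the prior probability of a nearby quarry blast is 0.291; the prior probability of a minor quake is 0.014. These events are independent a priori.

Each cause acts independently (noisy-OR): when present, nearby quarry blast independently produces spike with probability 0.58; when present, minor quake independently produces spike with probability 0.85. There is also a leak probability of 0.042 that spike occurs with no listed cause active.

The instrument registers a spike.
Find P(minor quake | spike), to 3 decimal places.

Under noisy-OR, P(spike | causes) = 1 − (1−0.042)·∏(1−qᵢ) over the active causes.
Weight on minor quake=true, given the evidence: 0.008500 + 0.003828 = 0.012328
Denominator P(spike): 0.042·0.709·0.986 + 0.8563·0.709·0.014 + 0.59764·0.291·0.986 + 0.939646·0.291·0.014 = 0.213167
P(minor quake | spike) = 0.012328/0.213167 ≈ 0.058

P(minor quake | spike) ≈ 0.058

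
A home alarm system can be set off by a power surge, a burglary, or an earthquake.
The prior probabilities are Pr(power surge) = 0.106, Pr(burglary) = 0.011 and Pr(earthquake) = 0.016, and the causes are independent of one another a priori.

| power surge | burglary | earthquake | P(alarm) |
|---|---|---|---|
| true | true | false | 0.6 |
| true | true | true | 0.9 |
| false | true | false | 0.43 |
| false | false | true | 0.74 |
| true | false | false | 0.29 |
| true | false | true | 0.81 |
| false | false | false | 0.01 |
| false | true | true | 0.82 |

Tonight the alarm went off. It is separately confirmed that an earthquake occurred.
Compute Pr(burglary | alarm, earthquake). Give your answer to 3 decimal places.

Weight on burglary=true, given the evidence: 0.008064 + 0.001049 = 0.009113
Normalizer over all consistent configurations: 0.74×0.894×0.989 + 0.82×0.894×0.011 + 0.81×0.106×0.989 + 0.9×0.106×0.011 = 0.748312
Posterior = 0.009113 / 0.748312 ≈ 0.012

Pr(burglary | alarm, earthquake) ≈ 0.012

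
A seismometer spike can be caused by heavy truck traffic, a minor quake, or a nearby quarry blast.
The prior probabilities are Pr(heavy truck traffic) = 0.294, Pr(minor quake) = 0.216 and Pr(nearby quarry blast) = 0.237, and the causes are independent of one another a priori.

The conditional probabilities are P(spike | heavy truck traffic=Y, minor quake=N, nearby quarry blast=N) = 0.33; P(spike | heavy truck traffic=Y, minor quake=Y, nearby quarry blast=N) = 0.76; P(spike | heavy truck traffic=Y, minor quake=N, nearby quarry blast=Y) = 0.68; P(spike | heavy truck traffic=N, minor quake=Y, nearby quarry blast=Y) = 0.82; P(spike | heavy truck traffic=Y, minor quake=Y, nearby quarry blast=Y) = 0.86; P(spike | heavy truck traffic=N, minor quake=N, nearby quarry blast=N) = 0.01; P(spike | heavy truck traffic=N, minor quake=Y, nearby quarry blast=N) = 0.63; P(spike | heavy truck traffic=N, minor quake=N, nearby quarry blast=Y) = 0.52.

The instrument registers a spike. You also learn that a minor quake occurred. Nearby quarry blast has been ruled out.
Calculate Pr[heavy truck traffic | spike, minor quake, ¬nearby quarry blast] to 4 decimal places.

Pr[heavy truck traffic | spike, minor quake, ¬nearby quarry blast] ≈ 0.3344

P(spike | minor quake, ¬nearby quarry blast) = 0.63*0.706 + 0.76*0.294 = 0.444780 + 0.223440 = 0.668220
Restricting to configurations with heavy truck traffic present: 0.76*0.294 = 0.223440.
Hence the posterior is 0.223440/0.668220 ≈ 0.3344.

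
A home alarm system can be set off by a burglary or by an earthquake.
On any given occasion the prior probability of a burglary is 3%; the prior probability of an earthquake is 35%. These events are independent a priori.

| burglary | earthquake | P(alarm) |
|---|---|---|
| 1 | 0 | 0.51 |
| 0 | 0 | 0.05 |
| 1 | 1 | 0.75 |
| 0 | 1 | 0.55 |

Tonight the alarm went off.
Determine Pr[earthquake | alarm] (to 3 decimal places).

Pr[earthquake | alarm] ≈ 0.824

P(alarm) = 0.05·0.97·0.65 + 0.55·0.97·0.35 + 0.51·0.03·0.65 + 0.75·0.03·0.35 = 0.031525 + 0.186725 + 0.009945 + 0.007875 = 0.236070
Restricting to configurations with earthquake present: 0.186725 + 0.007875 = 0.194600.
Hence the posterior is 0.194600/0.236070 ≈ 0.824.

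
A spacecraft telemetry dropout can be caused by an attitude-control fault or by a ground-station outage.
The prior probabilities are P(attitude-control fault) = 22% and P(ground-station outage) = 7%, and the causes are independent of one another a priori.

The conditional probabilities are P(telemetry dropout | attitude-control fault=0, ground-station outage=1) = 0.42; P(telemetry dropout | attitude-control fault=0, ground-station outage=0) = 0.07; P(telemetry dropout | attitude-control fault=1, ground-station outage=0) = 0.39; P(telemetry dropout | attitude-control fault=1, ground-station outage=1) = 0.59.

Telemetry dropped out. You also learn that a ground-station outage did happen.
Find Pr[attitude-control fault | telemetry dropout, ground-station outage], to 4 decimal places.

Numerator (weight on configurations with attitude-control fault): 0.59·0.22 = 0.129800
The normalizing constant is 0.42·0.78 + 0.59·0.22 = 0.457400
P(attitude-control fault | telemetry dropout, ground-station outage) = 0.129800/0.457400 ≈ 0.2838

Pr[attitude-control fault | telemetry dropout, ground-station outage] ≈ 0.2838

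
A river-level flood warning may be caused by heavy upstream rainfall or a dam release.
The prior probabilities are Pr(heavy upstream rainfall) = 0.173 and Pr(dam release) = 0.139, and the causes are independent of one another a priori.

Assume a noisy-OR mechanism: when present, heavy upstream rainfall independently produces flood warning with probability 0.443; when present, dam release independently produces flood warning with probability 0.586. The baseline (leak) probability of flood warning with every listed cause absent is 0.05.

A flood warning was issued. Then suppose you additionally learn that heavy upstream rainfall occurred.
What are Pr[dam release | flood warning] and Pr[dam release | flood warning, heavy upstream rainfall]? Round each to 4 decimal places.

Under noisy-OR, P(flood warning | causes) = 1 − (1−0.05)·∏(1−qᵢ) over the active causes.
Sum P(flood warning|·) weighted by the priors over the 4 (heavy upstream rainfall, dam release) configurations:
  P(flood warning) = 0.05·0.827·0.861 + 0.6067·0.827·0.139 + 0.47085·0.173·0.861 + 0.780932·0.173·0.139
        = 0.035602 + 0.069742 + 0.070135 + 0.018779 = 0.194258
Configurations with dam release contribute 0.088521, so
  P(dam release | flood warning) = 0.088521 / 0.194258 ≈ 0.4557

Now condition on the additional information:
P(flood warning | heavy upstream rainfall) = 0.47085·0.861 + 0.780932·0.139 = 0.405402 + 0.108550 = 0.513952
Restricting to configurations with dam release present: 0.780932·0.139 = 0.108550.
P(dam release | flood warning, heavy upstream rainfall) = 0.108550 / 0.513952 ≈ 0.2112

Pr[dam release | flood warning] ≈ 0.4557; Pr[dam release | flood warning, heavy upstream rainfall] ≈ 0.2112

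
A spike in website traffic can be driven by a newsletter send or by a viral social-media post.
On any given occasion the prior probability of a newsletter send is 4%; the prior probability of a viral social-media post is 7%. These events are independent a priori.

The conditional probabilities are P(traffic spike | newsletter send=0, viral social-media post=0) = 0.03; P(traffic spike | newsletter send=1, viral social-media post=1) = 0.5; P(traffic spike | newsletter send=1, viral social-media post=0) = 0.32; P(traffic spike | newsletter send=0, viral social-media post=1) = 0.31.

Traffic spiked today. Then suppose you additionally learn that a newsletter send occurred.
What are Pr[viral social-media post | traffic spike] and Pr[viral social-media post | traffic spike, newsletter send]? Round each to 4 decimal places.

Pr[viral social-media post | traffic spike] ≈ 0.3649; Pr[viral social-media post | traffic spike, newsletter send] ≈ 0.1052

For the numerator, keep only viral social-media post=true terms: 0.020832 + 0.001400 = 0.022232
The normalizing constant is 0.03·0.96·0.93 + 0.31·0.96·0.07 + 0.32·0.04·0.93 + 0.5·0.04·0.07 = 0.060920
Posterior = 0.022232 / 0.060920 ≈ 0.3649

Now condition on the additional information:
P(traffic spike | newsletter send) = 0.32×0.93 + 0.5×0.07 = 0.297600 + 0.035000 = 0.332600
Restricting to configurations with viral social-media post present: 0.5×0.07 = 0.035000.
So P(viral social-media post | traffic spike, newsletter send) = 0.035000/0.332600 ≈ 0.1052.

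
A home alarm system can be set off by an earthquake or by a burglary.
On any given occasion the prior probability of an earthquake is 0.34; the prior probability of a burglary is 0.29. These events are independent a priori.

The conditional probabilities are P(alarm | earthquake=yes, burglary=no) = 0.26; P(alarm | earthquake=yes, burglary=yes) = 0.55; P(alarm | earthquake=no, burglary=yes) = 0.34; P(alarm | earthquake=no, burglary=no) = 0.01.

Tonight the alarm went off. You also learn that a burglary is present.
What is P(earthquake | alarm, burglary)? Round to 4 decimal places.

For the numerator, keep only earthquake=true terms: 0.55·0.34 = 0.187000
Normalizer over all consistent configurations: 0.34·0.66 + 0.55·0.34 = 0.411400
Posterior = 0.187000 / 0.411400 ≈ 0.4545

P(earthquake | alarm, burglary) ≈ 0.4545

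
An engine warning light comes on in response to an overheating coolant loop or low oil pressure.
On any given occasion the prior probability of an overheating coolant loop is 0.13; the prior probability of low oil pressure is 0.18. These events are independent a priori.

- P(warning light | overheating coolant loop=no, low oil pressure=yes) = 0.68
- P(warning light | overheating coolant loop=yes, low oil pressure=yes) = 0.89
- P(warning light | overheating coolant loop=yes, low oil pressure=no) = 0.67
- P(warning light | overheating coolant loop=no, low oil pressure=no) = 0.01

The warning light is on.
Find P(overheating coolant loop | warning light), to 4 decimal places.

P(overheating coolant loop | warning light) ≈ 0.4481

P(warning light) = 0.01·0.87·0.82 + 0.68·0.87·0.18 + 0.67·0.13·0.82 + 0.89·0.13·0.18 = 0.007134 + 0.106488 + 0.071422 + 0.020826 = 0.205870
The overheating coolant loop-present share is 0.071422 + 0.020826 = 0.092248.
So P(overheating coolant loop | warning light) = 0.092248/0.205870 ≈ 0.4481.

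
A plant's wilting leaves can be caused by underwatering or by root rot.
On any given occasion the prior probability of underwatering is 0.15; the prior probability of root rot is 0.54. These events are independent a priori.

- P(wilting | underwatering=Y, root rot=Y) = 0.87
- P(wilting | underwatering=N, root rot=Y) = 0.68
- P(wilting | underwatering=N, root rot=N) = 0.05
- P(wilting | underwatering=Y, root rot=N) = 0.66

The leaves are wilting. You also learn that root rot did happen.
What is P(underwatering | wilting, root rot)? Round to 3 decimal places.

P(underwatering | wilting, root rot) ≈ 0.184

For the numerator, keep only underwatering=true terms: 0.87*0.15 = 0.130500
The normalizing constant is 0.68*0.85 + 0.87*0.15 = 0.708500
Posterior = 0.130500 / 0.708500 ≈ 0.184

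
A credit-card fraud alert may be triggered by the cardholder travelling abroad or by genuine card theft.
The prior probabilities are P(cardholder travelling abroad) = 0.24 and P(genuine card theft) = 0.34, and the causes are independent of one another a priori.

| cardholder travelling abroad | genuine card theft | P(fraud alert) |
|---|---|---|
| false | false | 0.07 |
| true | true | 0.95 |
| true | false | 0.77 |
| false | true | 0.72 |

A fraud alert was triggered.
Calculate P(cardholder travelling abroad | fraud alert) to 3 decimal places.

P(cardholder travelling abroad | fraud alert) ≈ 0.474

By total probability over the 4 (cardholder travelling abroad, genuine card theft) configurations:
  P(fraud alert) = 0.07·0.76·0.66 + 0.72·0.76·0.34 + 0.77·0.24·0.66 + 0.95·0.24·0.34
        = 0.035112 + 0.186048 + 0.121968 + 0.077520 = 0.420648
Keeping only the cardholder travelling abroad-present terms gives 0.199488, so
  P(cardholder travelling abroad | fraud alert) = 0.199488 / 0.420648 ≈ 0.474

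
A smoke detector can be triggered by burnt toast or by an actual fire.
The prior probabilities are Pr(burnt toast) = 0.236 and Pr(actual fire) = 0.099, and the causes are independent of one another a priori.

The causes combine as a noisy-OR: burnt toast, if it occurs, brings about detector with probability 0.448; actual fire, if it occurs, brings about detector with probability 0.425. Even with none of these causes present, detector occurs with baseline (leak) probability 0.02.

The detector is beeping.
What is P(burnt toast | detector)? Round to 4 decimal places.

Under noisy-OR, P(detector | causes) = 1 − (1−0.02)·∏(1−qᵢ) over the active causes.
P(detector) = 0.02×0.764×0.901 + 0.4365×0.764×0.099 + 0.45904×0.236×0.901 + 0.688948×0.236×0.099 = 0.013767 + 0.033015 + 0.097608 + 0.016097 = 0.160487
The burnt toast-present share is 0.097608 + 0.016097 = 0.113705.
So P(burnt toast | detector) = 0.113705/0.160487 ≈ 0.7085.

P(burnt toast | detector) ≈ 0.7085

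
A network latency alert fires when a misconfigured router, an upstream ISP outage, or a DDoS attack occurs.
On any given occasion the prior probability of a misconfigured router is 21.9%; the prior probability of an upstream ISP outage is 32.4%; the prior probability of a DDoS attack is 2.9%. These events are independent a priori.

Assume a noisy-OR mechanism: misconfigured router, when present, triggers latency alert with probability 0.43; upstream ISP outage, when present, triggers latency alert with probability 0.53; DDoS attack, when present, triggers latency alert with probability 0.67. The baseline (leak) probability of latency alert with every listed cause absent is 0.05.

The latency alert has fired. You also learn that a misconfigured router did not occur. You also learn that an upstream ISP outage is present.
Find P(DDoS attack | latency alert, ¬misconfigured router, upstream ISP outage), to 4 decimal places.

P(DDoS attack | latency alert, ¬misconfigured router, upstream ISP outage) ≈ 0.0440

Under noisy-OR, P(latency alert | causes) = 1 − (1−0.05)·∏(1−qᵢ) over the active causes.
Sum P(latency alert|·) weighted by the priors over both values of DDoS attack:
  P(latency alert | ¬misconfigured router, upstream ISP outage) = 0.5535*0.971 + 0.852655*0.029
        = 0.537448 + 0.024727 = 0.562175
Keeping only the DDoS attack-present terms gives 0.024727, so
  P(DDoS attack | latency alert, ¬misconfigured router, upstream ISP outage) = 0.024727 / 0.562175 ≈ 0.0440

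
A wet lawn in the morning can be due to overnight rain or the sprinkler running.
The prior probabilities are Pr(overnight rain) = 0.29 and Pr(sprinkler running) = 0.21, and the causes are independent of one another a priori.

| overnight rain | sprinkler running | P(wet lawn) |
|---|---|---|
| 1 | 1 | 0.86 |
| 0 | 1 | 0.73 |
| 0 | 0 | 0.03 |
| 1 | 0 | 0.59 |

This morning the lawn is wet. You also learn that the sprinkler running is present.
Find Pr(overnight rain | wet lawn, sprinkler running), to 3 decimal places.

P(wet lawn | sprinkler running) = 0.73·0.71 + 0.86·0.29 = 0.518300 + 0.249400 = 0.767700
Restricting to configurations with overnight rain present: 0.86·0.29 = 0.249400.
P(overnight rain | wet lawn, sprinkler running) = 0.249400 / 0.767700 ≈ 0.325

Pr(overnight rain | wet lawn, sprinkler running) ≈ 0.325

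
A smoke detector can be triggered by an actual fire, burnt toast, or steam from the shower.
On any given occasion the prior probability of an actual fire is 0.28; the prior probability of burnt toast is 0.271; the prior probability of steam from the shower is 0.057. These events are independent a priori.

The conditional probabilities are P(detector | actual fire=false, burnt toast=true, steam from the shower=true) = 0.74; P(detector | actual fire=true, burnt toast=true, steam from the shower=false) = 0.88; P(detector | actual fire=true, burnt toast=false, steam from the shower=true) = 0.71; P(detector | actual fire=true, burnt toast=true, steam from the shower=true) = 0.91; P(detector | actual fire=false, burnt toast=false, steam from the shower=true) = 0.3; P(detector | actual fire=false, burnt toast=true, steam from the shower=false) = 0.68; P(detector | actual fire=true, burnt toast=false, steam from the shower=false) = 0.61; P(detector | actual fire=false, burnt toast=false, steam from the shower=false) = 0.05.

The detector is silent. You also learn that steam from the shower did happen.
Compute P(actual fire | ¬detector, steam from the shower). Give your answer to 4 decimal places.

Numerator (weight on configurations with actual fire): 0.059195 + 0.006829 = 0.066024
The normalizing constant is 0.7*0.72*0.729 + 0.26*0.72*0.271 + 0.29*0.28*0.729 + 0.09*0.28*0.271 = 0.484171
Posterior = 0.066024 / 0.484171 ≈ 0.1364

P(actual fire | ¬detector, steam from the shower) ≈ 0.1364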